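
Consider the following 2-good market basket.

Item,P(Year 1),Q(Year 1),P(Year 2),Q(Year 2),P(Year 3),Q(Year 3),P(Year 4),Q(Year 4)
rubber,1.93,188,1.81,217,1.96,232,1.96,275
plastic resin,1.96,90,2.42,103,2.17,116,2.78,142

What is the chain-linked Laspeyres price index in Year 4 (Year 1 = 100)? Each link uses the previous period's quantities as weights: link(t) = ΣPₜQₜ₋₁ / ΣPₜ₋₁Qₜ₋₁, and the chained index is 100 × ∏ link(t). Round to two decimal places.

Link Year 1→Year 2:
ΣP(Year 2)Q(Year 1) = 1.81×188 + 2.42×90 = 340.28 + 217.8 = 558.08
ΣP(Year 1)Q(Year 1) = 1.93×188 + 1.96×90 = 362.84 + 176.4 = 539.24
link = 558.08/539.24 = 1.034938
Link Year 2→Year 3:
ΣP(Year 3)Q(Year 2) = 1.96×217 + 2.17×103 = 425.32 + 223.51 = 648.83
ΣP(Year 2)Q(Year 2) = 1.81×217 + 2.42×103 = 392.77 + 249.26 = 642.03
link = 648.83/642.03 = 1.010591
Link Year 3→Year 4:
ΣP(Year 4)Q(Year 3) = 1.96×232 + 2.78×116 = 454.72 + 322.48 = 777.2
ΣP(Year 3)Q(Year 3) = 1.96×232 + 2.17×116 = 454.72 + 251.72 = 706.44
link = 777.2/706.44 = 1.100164
Chained index = 100 × 1.034938 × 1.010591 × 1.100164 = 115.0661

115.07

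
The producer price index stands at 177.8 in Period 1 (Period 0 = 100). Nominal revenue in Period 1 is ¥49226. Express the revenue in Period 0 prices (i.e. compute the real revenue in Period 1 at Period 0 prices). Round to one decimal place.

Real = Nominal ÷ (Index/100) = 49226 ÷ (177.8/100)
     = 49226 ÷ 1.778 = 27686.1642

27686.2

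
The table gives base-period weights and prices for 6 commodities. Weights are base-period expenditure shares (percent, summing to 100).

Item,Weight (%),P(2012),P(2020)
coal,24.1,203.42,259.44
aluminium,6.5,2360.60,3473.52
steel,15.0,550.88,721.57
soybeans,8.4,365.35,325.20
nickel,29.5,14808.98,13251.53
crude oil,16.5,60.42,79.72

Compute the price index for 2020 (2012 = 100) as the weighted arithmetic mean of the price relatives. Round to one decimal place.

coal: 24.1 × (259.44/203.42) = 24.1 × 1.275391 = 30.7369
aluminium: 6.5 × (3473.52/2360.60) = 6.5 × 1.471456 = 9.5645
steel: 15.0 × (721.57/550.88) = 15.0 × 1.309850 = 19.6477
soybeans: 8.4 × (325.20/365.35) = 8.4 × 0.890105 = 7.4769
nickel: 29.5 × (13251.53/14808.98) = 29.5 × 0.894831 = 26.3975
crude oil: 16.5 × (79.72/60.42) = 16.5 × 1.319431 = 21.7706
Index = Σ wᵢ·(p₁ᵢ/p₀ᵢ) = 30.7369 + 9.5645 + 19.6477 + 7.4769 + 26.3975 + 21.7706 = 115.5941

115.6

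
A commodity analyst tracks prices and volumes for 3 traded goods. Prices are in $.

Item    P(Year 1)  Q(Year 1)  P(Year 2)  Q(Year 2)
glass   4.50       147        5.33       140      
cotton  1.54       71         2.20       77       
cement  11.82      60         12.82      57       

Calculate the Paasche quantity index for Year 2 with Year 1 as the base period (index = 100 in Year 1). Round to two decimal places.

96.34

Paasche quantity index uses current-period prices as weights.
ΣP(Year 2)·Q(Year 2) = 5.33×140 + 2.20×77 + 12.82×57 = 746.2 + 169.4 + 730.74 = 1646.34
ΣP(Year 2)·Q(Year 1) = 5.33×147 + 2.20×71 + 12.82×60 = 783.51 + 156.2 + 769.2 = 1708.91
Index = 1646.34 / 1708.91 × 100 = 96.3386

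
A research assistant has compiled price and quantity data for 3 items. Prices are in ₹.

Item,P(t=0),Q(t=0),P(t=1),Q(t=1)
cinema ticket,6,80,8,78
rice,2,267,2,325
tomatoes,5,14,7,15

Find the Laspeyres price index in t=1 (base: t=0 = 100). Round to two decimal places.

117.34

Laspeyres price index uses base-period quantities as weights.
ΣP(t=1)·Q(t=0) = 8×80 + 2×267 + 7×14 = 640 + 534 + 98 = 1272
ΣP(t=0)·Q(t=0) = 6×80 + 2×267 + 5×14 = 480 + 534 + 70 = 1084
Index = 1272 / 1084 × 100 = 117.3432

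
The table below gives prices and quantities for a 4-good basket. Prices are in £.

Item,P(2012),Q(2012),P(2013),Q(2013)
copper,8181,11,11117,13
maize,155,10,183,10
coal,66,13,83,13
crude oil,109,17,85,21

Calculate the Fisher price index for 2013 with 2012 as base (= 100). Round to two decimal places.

134.37

Laspeyres component (base-period weights):
ΣP(2013)Q(2012) = 11117×11 + 183×10 + 83×13 + 85×17 = 122287 + 1830 + 1079 + 1445 = 126641
ΣP(2012)Q(2012) = 8181×11 + 155×10 + 66×13 + 109×17 = 89991 + 1550 + 858 + 1853 = 94252
L = 126641 / 94252 × 100 = 134.3643
Paasche component (current-period weights):
ΣP(2013)Q(2013) = 11117×13 + 183×10 + 83×13 + 85×21 = 144521 + 1830 + 1079 + 1785 = 149215
ΣP(2012)Q(2013) = 8181×13 + 155×10 + 66×13 + 109×21 = 106353 + 1550 + 858 + 2289 = 111050
P = 149215 / 111050 × 100 = 134.3674
Fisher = √(L × P) = √(134.3643 × 134.3674) = 134.3658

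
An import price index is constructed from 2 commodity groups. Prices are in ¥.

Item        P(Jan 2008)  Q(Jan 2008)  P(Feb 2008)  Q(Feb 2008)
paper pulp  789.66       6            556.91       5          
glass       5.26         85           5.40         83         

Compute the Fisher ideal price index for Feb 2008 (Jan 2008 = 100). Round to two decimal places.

73.51

Laspeyres component (base-period weights):
ΣP(Feb 2008)Q(Jan 2008) = 556.91×6 + 5.40×85 = 3341.46 + 459 = 3800.46
ΣP(Jan 2008)Q(Jan 2008) = 789.66×6 + 5.26×85 = 4737.96 + 447.1 = 5185.06
L = 3800.46 / 5185.06 × 100 = 73.2964
Paasche component (current-period weights):
ΣP(Feb 2008)Q(Feb 2008) = 556.91×5 + 5.40×83 = 2784.55 + 448.2 = 3232.75
ΣP(Jan 2008)Q(Feb 2008) = 789.66×5 + 5.26×83 = 3948.3 + 436.58 = 4384.88
P = 3232.75 / 4384.88 × 100 = 73.7249
Fisher = √(L × P) = √(73.2964 × 73.7249) = 73.5103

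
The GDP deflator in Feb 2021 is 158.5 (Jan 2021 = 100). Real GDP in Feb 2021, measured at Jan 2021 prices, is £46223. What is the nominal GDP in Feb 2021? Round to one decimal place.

73263.5

Nominal = Real × (Index/100) = 46223 × (158.5/100)
        = 46223 × 1.585 = 73263.4550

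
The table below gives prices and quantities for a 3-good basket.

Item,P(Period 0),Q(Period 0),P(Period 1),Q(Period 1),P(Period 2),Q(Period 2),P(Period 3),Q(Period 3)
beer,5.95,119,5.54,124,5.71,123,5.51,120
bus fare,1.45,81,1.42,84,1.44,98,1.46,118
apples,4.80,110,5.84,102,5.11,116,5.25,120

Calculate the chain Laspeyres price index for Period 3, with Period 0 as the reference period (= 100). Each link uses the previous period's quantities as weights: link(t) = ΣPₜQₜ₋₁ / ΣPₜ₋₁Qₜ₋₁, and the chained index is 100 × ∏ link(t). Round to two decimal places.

Link Period 0→Period 1:
ΣP(Period 1)Q(Period 0) = 5.54×119 + 1.42×81 + 5.84×110 = 659.26 + 115.02 + 642.4 = 1416.68
ΣP(Period 0)Q(Period 0) = 5.95×119 + 1.45×81 + 4.80×110 = 708.05 + 117.45 + 528 = 1353.5
link = 1416.68/1353.5 = 1.046679
Link Period 1→Period 2:
ΣP(Period 2)Q(Period 1) = 5.71×124 + 1.44×84 + 5.11×102 = 708.04 + 120.96 + 521.22 = 1350.22
ΣP(Period 1)Q(Period 1) = 5.54×124 + 1.42×84 + 5.84×102 = 686.96 + 119.28 + 595.68 = 1401.92
link = 1350.22/1401.92 = 0.963122
Link Period 2→Period 3:
ΣP(Period 3)Q(Period 2) = 5.51×123 + 1.46×98 + 5.25×116 = 677.73 + 143.08 + 609 = 1429.81
ΣP(Period 2)Q(Period 2) = 5.71×123 + 1.44×98 + 5.11×116 = 702.33 + 141.12 + 592.76 = 1436.21
link = 1429.81/1436.21 = 0.995544
Chained index = 100 × 1.046679 × 0.963122 × 0.995544 = 100.3587

100.36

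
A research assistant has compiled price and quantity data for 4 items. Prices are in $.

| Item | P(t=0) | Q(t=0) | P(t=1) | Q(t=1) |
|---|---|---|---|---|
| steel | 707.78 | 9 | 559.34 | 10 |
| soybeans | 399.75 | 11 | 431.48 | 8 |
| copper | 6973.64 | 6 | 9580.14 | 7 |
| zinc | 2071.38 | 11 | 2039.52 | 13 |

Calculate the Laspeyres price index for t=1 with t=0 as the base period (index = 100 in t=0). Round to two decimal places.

Laspeyres price index uses base-period quantities as weights.
ΣP(t=1)·Q(t=0) = 559.34×9 + 431.48×11 + 9580.14×6 + 2039.52×11 = 5034.06 + 4746.28 + 57480.84 + 22434.72 = 89695.9
ΣP(t=0)·Q(t=0) = 707.78×9 + 399.75×11 + 6973.64×6 + 2071.38×11 = 6370.02 + 4397.25 + 41841.84 + 22785.18 = 75394.29
Index = 89695.9 / 75394.29 × 100 = 118.9691

118.97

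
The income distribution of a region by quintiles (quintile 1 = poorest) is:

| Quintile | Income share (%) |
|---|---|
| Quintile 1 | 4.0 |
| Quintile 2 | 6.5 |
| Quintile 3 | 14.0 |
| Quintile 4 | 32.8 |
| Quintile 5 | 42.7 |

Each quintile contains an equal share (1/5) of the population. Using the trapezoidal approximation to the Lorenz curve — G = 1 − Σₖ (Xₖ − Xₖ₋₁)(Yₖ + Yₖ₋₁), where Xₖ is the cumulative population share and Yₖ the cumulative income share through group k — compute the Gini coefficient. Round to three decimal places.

Cumulative income shares Yₖ: 0.0400, 0.1050, 0.2450, 0.5730, 1.0000
Σ (Xₖ−Xₖ₋₁)(Yₖ+Yₖ₋₁) = (1/5)(0.0400+0.0000) + (1/5)(0.1050+0.0400) + (1/5)(0.2450+0.1050) + (1/5)(0.5730+0.2450) + (1/5)(1.0000+0.5730)
  = 0.0080 + 0.0290 + 0.0700 + 0.1636 + 0.3146 = 0.5852
G = 1 − 0.5852 = 0.4148

0.415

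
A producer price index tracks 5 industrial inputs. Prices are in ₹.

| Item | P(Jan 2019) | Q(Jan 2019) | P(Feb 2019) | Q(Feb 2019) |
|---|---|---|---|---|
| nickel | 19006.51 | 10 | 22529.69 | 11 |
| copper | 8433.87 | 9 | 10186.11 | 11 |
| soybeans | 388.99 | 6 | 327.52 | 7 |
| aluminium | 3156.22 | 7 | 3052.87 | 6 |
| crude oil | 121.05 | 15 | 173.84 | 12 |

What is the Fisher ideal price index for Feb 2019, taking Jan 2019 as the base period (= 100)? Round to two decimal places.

Laspeyres component (base-period weights):
ΣP(Feb 2019)Q(Jan 2019) = 22529.69×10 + 10186.11×9 + 327.52×6 + 3052.87×7 + 173.84×15 = 225296.9 + 91674.99 + 1965.12 + 21370.09 + 2607.6 = 342914.7
ΣP(Jan 2019)Q(Jan 2019) = 19006.51×10 + 8433.87×9 + 388.99×6 + 3156.22×7 + 121.05×15 = 190065.1 + 75904.83 + 2333.94 + 22093.54 + 1815.75 = 292213.16
L = 342914.7 / 292213.16 × 100 = 117.3509
Paasche component (current-period weights):
ΣP(Feb 2019)Q(Feb 2019) = 22529.69×11 + 10186.11×11 + 327.52×7 + 3052.87×6 + 173.84×12 = 247826.59 + 112047.21 + 2292.64 + 18317.22 + 2086.08 = 382569.74
ΣP(Jan 2019)Q(Feb 2019) = 19006.51×11 + 8433.87×11 + 388.99×7 + 3156.22×6 + 121.05×12 = 209071.61 + 92772.57 + 2722.93 + 18937.32 + 1452.6 = 324957.03
P = 382569.74 / 324957.03 × 100 = 117.7293
Fisher = √(L × P) = √(117.3509 × 117.7293) = 117.5400

117.54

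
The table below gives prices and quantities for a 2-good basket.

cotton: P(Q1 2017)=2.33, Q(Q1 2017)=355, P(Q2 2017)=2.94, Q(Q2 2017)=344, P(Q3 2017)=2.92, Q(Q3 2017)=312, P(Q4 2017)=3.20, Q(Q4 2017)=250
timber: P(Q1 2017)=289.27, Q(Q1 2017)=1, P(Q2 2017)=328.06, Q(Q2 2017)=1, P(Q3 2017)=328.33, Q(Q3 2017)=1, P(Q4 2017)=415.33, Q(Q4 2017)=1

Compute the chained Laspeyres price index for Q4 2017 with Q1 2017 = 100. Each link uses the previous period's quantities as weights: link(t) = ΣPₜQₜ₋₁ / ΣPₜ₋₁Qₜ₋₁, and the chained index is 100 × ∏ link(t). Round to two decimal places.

Link Q1 2017→Q2 2017:
ΣP(Q2 2017)Q(Q1 2017) = 2.94×355 + 328.06×1 = 1043.7 + 328.06 = 1371.76
ΣP(Q1 2017)Q(Q1 2017) = 2.33×355 + 289.27×1 = 827.15 + 289.27 = 1116.42
link = 1371.76/1116.42 = 1.228713
Link Q2 2017→Q3 2017:
ΣP(Q3 2017)Q(Q2 2017) = 2.92×344 + 328.33×1 = 1004.48 + 328.33 = 1332.81
ΣP(Q2 2017)Q(Q2 2017) = 2.94×344 + 328.06×1 = 1011.36 + 328.06 = 1339.42
link = 1332.81/1339.42 = 0.995065
Link Q3 2017→Q4 2017:
ΣP(Q4 2017)Q(Q3 2017) = 3.20×312 + 415.33×1 = 998.4 + 415.33 = 1413.73
ΣP(Q3 2017)Q(Q3 2017) = 2.92×312 + 328.33×1 = 911.04 + 328.33 = 1239.37
link = 1413.73/1239.37 = 1.140684
Chained index = 100 × 1.228713 × 0.995065 × 1.140684 = 139.4657

139.47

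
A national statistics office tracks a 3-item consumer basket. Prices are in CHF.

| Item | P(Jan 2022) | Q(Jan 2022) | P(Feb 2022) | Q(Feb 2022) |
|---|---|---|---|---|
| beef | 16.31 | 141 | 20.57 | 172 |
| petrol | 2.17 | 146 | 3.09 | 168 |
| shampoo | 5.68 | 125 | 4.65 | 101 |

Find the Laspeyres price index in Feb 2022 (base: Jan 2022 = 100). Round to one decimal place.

Laspeyres price index uses base-period quantities as weights.
ΣP(Feb 2022)·Q(Jan 2022) = 20.57×141 + 3.09×146 + 4.65×125 = 2900.37 + 451.14 + 581.25 = 3932.76
ΣP(Jan 2022)·Q(Jan 2022) = 16.31×141 + 2.17×146 + 5.68×125 = 2299.71 + 316.82 + 710 = 3326.53
Index = 3932.76 / 3326.53 × 100 = 118.2241

118.2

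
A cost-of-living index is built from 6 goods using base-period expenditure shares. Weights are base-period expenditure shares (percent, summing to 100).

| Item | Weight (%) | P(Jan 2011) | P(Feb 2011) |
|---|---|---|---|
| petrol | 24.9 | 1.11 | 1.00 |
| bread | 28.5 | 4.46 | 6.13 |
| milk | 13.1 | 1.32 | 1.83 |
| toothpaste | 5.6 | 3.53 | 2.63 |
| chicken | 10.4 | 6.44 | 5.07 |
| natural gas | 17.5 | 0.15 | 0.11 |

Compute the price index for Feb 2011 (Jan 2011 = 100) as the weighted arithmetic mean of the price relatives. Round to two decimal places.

petrol: 24.9 × (1.00/1.11) = 24.9 × 0.900901 = 22.4324
bread: 28.5 × (6.13/4.46) = 28.5 × 1.374439 = 39.1715
milk: 13.1 × (1.83/1.32) = 13.1 × 1.386364 = 18.1614
toothpaste: 5.6 × (2.63/3.53) = 5.6 × 0.745042 = 4.1722
chicken: 10.4 × (5.07/6.44) = 10.4 × 0.787267 = 8.1876
natural gas: 17.5 × (0.11/0.15) = 17.5 × 0.733333 = 12.8333
Index = Σ wᵢ·(p₁ᵢ/p₀ᵢ) = 22.4324 + 39.1715 + 18.1614 + 4.1722 + 8.1876 + 12.8333 = 104.9585

104.96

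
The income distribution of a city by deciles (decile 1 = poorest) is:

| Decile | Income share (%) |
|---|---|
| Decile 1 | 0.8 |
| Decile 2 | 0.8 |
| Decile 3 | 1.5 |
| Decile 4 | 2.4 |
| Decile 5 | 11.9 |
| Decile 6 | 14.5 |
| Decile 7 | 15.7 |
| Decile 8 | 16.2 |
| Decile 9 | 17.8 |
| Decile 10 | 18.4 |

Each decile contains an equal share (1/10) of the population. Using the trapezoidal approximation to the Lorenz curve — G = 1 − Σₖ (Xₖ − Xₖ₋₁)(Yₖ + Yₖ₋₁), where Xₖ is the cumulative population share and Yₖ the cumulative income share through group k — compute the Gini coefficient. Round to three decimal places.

Cumulative income shares Yₖ: 0.0080, 0.0160, 0.0310, 0.0550, 0.1740, 0.3190, 0.4760, 0.6380, 0.8160, 1.0000
Σ (Xₖ−Xₖ₋₁)(Yₖ+Yₖ₋₁) = (1/10)(0.0080+0.0000) + (1/10)(0.0160+0.0080) + (1/10)(0.0310+0.0160) + (1/10)(0.0550+0.0310) + (1/10)(0.1740+0.0550) + (1/10)(0.3190+0.1740) + (1/10)(0.4760+0.3190) + (1/10)(0.6380+0.4760) + (1/10)(0.8160+0.6380) + (1/10)(1.0000+0.8160)
  = 0.0008 + 0.0024 + 0.0047 + 0.0086 + 0.0229 + 0.0493 + 0.0795 + 0.1114 + 0.1454 + 0.1816 = 0.6066
G = 1 − 0.6066 = 0.3934

0.393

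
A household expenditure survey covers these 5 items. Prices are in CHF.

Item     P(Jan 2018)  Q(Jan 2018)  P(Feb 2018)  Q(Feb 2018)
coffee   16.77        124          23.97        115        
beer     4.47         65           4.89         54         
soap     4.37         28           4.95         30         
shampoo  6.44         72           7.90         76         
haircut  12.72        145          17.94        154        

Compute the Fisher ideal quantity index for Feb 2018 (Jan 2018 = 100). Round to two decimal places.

Laspeyres component (base-period weights):
ΣP(Jan 2018)Q(Feb 2018) = 16.77×115 + 4.47×54 + 4.37×30 + 6.44×76 + 12.72×154 = 1928.55 + 241.38 + 131.1 + 489.44 + 1958.88 = 4749.35
ΣP(Jan 2018)Q(Jan 2018) = 16.77×124 + 4.47×65 + 4.37×28 + 6.44×72 + 12.72×145 = 2079.48 + 290.55 + 122.36 + 463.68 + 1844.4 = 4800.47
L = 4749.35 / 4800.47 × 100 = 98.9351
Paasche component (current-period weights):
ΣP(Feb 2018)Q(Feb 2018) = 23.97×115 + 4.89×54 + 4.95×30 + 7.90×76 + 17.94×154 = 2756.55 + 264.06 + 148.5 + 600.4 + 2762.76 = 6532.27
ΣP(Feb 2018)Q(Jan 2018) = 23.97×124 + 4.89×65 + 4.95×28 + 7.90×72 + 17.94×145 = 2972.28 + 317.85 + 138.6 + 568.8 + 2601.3 = 6598.83
P = 6532.27 / 6598.83 × 100 = 98.9913
Fisher = √(L × P) = √(98.9351 × 98.9913) = 98.9632

98.96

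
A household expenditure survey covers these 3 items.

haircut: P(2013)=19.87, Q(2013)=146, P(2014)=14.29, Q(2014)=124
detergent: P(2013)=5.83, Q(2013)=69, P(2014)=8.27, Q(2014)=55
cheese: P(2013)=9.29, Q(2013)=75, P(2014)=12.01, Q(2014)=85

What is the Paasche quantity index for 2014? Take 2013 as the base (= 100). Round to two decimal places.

91.28

Paasche quantity index uses current-period prices as weights.
ΣP(2014)·Q(2014) = 14.29×124 + 8.27×55 + 12.01×85 = 1771.96 + 454.85 + 1020.85 = 3247.66
ΣP(2014)·Q(2013) = 14.29×146 + 8.27×69 + 12.01×75 = 2086.34 + 570.63 + 900.75 = 3557.72
Index = 3247.66 / 3557.72 × 100 = 91.2849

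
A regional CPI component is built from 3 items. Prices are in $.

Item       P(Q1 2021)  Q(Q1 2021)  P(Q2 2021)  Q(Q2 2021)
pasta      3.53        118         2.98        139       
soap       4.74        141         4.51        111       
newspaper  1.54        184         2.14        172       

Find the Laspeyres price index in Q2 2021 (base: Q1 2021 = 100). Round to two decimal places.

Laspeyres price index uses base-period quantities as weights.
ΣP(Q2 2021)·Q(Q1 2021) = 2.98×118 + 4.51×141 + 2.14×184 = 351.64 + 635.91 + 393.76 = 1381.31
ΣP(Q1 2021)·Q(Q1 2021) = 3.53×118 + 4.74×141 + 1.54×184 = 416.54 + 668.34 + 283.36 = 1368.24
Index = 1381.31 / 1368.24 × 100 = 100.9552

100.96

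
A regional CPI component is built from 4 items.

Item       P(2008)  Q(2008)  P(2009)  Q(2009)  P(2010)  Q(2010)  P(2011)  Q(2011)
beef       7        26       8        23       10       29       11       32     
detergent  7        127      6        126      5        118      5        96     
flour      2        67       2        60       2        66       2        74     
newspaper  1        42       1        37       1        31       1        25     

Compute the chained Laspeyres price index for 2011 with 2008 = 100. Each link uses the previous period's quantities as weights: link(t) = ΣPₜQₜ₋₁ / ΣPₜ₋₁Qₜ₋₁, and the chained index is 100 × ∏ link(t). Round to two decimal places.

87.57

Link 2008→2009:
ΣP(2009)Q(2008) = 8×26 + 6×127 + 2×67 + 1×42 = 208 + 762 + 134 + 42 = 1146
ΣP(2008)Q(2008) = 7×26 + 7×127 + 2×67 + 1×42 = 182 + 889 + 134 + 42 = 1247
link = 1146/1247 = 0.919006
Link 2009→2010:
ΣP(2010)Q(2009) = 10×23 + 5×126 + 2×60 + 1×37 = 230 + 630 + 120 + 37 = 1017
ΣP(2009)Q(2009) = 8×23 + 6×126 + 2×60 + 1×37 = 184 + 756 + 120 + 37 = 1097
link = 1017/1097 = 0.927074
Link 2010→2011:
ΣP(2011)Q(2010) = 11×29 + 5×118 + 2×66 + 1×31 = 319 + 590 + 132 + 31 = 1072
ΣP(2010)Q(2010) = 10×29 + 5×118 + 2×66 + 1×31 = 290 + 590 + 132 + 31 = 1043
link = 1072/1043 = 1.027804
Chained index = 100 × 0.919006 × 0.927074 × 1.027804 = 87.5675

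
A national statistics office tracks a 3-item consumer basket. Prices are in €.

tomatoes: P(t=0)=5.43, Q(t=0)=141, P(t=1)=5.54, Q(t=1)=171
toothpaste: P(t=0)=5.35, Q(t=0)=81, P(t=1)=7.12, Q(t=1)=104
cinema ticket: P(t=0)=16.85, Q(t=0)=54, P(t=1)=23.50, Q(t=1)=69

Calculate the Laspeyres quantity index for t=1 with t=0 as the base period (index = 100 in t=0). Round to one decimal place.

Laspeyres quantity index uses base-period prices as weights.
ΣP(t=0)·Q(t=1) = 5.43×171 + 5.35×104 + 16.85×69 = 928.53 + 556.4 + 1162.65 = 2647.58
ΣP(t=0)·Q(t=0) = 5.43×141 + 5.35×81 + 16.85×54 = 765.63 + 433.35 + 909.9 = 2108.88
Index = 2647.58 / 2108.88 × 100 = 125.5444

125.5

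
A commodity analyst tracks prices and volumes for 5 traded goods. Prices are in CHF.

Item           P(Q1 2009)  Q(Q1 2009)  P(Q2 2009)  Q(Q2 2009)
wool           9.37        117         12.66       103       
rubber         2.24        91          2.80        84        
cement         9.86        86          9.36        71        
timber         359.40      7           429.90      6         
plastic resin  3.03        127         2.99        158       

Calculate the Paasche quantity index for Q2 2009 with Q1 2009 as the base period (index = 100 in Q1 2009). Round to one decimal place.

Paasche quantity index uses current-period prices as weights.
ΣP(Q2 2009)·Q(Q2 2009) = 12.66×103 + 2.80×84 + 9.36×71 + 429.90×6 + 2.99×158 = 1303.98 + 235.2 + 664.56 + 2579.4 + 472.42 = 5255.56
ΣP(Q2 2009)·Q(Q1 2009) = 12.66×117 + 2.80×91 + 9.36×86 + 429.90×7 + 2.99×127 = 1481.22 + 254.8 + 804.96 + 3009.3 + 379.73 = 5930.01
Index = 5255.56 / 5930.01 × 100 = 88.6265

88.6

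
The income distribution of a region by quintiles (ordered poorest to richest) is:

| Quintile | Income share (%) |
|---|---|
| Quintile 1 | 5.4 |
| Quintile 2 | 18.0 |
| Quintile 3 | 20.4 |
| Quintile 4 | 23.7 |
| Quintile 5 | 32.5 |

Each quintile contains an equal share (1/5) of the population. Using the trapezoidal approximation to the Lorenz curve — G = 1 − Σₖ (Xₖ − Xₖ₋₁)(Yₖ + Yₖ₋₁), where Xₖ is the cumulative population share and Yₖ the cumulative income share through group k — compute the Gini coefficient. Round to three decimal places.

0.240

Cumulative income shares Yₖ: 0.0540, 0.2340, 0.4380, 0.6750, 1.0000
Σ (Xₖ−Xₖ₋₁)(Yₖ+Yₖ₋₁) = (1/5)(0.0540+0.0000) + (1/5)(0.2340+0.0540) + (1/5)(0.4380+0.2340) + (1/5)(0.6750+0.4380) + (1/5)(1.0000+0.6750)
  = 0.0108 + 0.0576 + 0.1344 + 0.2226 + 0.3350 = 0.7604
G = 1 − 0.7604 = 0.2396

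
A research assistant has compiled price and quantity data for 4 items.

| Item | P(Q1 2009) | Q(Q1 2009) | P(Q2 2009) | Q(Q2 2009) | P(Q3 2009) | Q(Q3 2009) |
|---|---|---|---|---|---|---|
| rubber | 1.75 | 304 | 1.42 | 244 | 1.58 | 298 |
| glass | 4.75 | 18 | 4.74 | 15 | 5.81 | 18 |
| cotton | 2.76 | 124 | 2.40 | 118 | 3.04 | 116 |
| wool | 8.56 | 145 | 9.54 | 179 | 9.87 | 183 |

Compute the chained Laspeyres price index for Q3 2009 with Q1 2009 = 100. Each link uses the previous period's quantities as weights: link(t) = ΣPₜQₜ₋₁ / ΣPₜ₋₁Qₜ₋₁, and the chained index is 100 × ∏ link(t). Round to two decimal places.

107.73

Link Q1 2009→Q2 2009:
ΣP(Q2 2009)Q(Q1 2009) = 1.42×304 + 4.74×18 + 2.40×124 + 9.54×145 = 431.68 + 85.32 + 297.6 + 1383.3 = 2197.9
ΣP(Q1 2009)Q(Q1 2009) = 1.75×304 + 4.75×18 + 2.76×124 + 8.56×145 = 532 + 85.5 + 342.24 + 1241.2 = 2200.94
link = 2197.9/2200.94 = 0.998619
Link Q2 2009→Q3 2009:
ΣP(Q3 2009)Q(Q2 2009) = 1.58×244 + 5.81×15 + 3.04×118 + 9.87×179 = 385.52 + 87.15 + 358.72 + 1766.73 = 2598.12
ΣP(Q2 2009)Q(Q2 2009) = 1.42×244 + 4.74×15 + 2.40×118 + 9.54×179 = 346.48 + 71.1 + 283.2 + 1707.66 = 2408.44
link = 2598.12/2408.44 = 1.078756
Chained index = 100 × 0.998619 × 1.078756 = 107.7266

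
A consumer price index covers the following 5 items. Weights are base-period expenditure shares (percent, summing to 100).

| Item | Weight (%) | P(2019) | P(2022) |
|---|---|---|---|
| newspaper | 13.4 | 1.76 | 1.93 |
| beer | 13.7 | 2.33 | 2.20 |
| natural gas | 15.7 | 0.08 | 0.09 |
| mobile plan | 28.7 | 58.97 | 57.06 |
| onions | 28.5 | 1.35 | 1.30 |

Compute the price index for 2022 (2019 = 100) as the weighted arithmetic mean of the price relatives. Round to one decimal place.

newspaper: 13.4 × (1.93/1.76) = 13.4 × 1.096591 = 14.6943
beer: 13.7 × (2.20/2.33) = 13.7 × 0.944206 = 12.9356
natural gas: 15.7 × (0.09/0.08) = 15.7 × 1.125000 = 17.6625
mobile plan: 28.7 × (57.06/58.97) = 28.7 × 0.967611 = 27.7704
onions: 28.5 × (1.30/1.35) = 28.5 × 0.962963 = 27.4444
Index = Σ wᵢ·(p₁ᵢ/p₀ᵢ) = 14.6943 + 12.9356 + 17.6625 + 27.7704 + 27.4444 = 100.5073

100.5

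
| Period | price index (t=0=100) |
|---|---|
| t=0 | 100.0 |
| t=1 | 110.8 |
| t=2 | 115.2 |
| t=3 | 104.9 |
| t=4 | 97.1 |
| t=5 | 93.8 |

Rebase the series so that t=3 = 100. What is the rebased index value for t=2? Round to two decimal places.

Rebased(t=2) = 115.2 / 104.9 × 100 = 109.8189

109.82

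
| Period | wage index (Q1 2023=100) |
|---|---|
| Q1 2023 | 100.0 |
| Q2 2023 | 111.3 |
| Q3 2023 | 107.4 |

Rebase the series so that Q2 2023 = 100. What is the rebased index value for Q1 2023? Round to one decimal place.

Rebased(Q1 2023) = 100.0 / 111.3 × 100 = 89.8473

89.8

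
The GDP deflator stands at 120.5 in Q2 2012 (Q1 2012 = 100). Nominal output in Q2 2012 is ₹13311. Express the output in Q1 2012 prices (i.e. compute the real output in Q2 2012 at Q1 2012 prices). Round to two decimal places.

11046.47

Real = Nominal ÷ (Index/100) = 13311 ÷ (120.5/100)
     = 13311 ÷ 1.205 = 11046.4730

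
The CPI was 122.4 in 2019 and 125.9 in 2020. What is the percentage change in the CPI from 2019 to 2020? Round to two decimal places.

2.86%

Change = (125.9 − 122.4) / 122.4 × 100
       = 3.5 / 122.4 × 100 = 2.8595%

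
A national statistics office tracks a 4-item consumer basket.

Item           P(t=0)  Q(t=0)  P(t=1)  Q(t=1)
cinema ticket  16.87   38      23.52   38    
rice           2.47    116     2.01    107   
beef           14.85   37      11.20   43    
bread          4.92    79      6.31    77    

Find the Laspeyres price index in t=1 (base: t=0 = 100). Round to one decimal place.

109.3

Laspeyres price index uses base-period quantities as weights.
ΣP(t=1)·Q(t=0) = 23.52×38 + 2.01×116 + 11.20×37 + 6.31×79 = 893.76 + 233.16 + 414.4 + 498.49 = 2039.81
ΣP(t=0)·Q(t=0) = 16.87×38 + 2.47×116 + 14.85×37 + 4.92×79 = 641.06 + 286.52 + 549.45 + 388.68 = 1865.71
Index = 2039.81 / 1865.71 × 100 = 109.3316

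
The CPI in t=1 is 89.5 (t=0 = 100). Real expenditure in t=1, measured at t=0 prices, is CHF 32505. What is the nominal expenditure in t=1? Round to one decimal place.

Nominal = Real × (Index/100) = 32505 × (89.5/100)
        = 32505 × 0.895 = 29091.9750

29092.0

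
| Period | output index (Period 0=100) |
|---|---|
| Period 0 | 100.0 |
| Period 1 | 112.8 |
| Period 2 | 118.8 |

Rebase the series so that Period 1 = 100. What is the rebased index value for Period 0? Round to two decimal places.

Rebased(Period 0) = 100.0 / 112.8 × 100 = 88.6525

88.65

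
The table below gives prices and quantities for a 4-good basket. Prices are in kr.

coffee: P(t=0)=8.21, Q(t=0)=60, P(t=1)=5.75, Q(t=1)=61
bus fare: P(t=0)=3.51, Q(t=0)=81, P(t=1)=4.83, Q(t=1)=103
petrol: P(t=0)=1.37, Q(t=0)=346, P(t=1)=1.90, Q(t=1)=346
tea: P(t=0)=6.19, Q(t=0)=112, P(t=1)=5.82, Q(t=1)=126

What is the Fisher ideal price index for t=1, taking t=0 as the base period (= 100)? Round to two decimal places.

105.50

Laspeyres component (base-period weights):
ΣP(t=1)Q(t=0) = 5.75×60 + 4.83×81 + 1.90×346 + 5.82×112 = 345 + 391.23 + 657.4 + 651.84 = 2045.47
ΣP(t=0)Q(t=0) = 8.21×60 + 3.51×81 + 1.37×346 + 6.19×112 = 492.6 + 284.31 + 474.02 + 693.28 = 1944.21
L = 2045.47 / 1944.21 × 100 = 105.2083
Paasche component (current-period weights):
ΣP(t=1)Q(t=1) = 5.75×61 + 4.83×103 + 1.90×346 + 5.82×126 = 350.75 + 497.49 + 657.4 + 733.32 = 2238.96
ΣP(t=0)Q(t=1) = 8.21×61 + 3.51×103 + 1.37×346 + 6.19×126 = 500.81 + 361.53 + 474.02 + 779.94 = 2116.3
P = 2238.96 / 2116.3 × 100 = 105.7960
Fisher = √(L × P) = √(105.2083 × 105.7960) = 105.5017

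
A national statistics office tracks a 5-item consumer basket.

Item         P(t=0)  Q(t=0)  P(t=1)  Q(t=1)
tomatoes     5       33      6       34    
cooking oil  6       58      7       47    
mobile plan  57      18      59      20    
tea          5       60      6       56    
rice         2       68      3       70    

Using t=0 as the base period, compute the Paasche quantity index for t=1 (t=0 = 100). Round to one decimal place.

101.3

Paasche quantity index uses current-period prices as weights.
ΣP(t=1)·Q(t=1) = 6×34 + 7×47 + 59×20 + 6×56 + 3×70 = 204 + 329 + 1180 + 336 + 210 = 2259
ΣP(t=1)·Q(t=0) = 6×33 + 7×58 + 59×18 + 6×60 + 3×68 = 198 + 406 + 1062 + 360 + 204 = 2230
Index = 2259 / 2230 × 100 = 101.3004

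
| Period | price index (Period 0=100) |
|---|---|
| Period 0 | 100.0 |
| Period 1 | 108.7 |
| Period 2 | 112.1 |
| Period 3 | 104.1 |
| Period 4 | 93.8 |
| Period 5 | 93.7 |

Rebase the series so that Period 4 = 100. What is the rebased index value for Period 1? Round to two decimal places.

Rebased(Period 1) = 108.7 / 93.8 × 100 = 115.8849

115.88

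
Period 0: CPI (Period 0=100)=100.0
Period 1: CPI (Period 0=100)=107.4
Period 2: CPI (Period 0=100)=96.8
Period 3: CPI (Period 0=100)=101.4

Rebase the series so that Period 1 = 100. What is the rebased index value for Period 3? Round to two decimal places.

Rebased(Period 3) = 101.4 / 107.4 × 100 = 94.4134

94.41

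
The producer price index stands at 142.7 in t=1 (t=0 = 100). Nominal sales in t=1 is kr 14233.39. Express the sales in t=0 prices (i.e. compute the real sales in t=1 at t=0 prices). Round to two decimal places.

Real = Nominal ÷ (Index/100) = 14233.39 ÷ (142.7/100)
     = 14233.39 ÷ 1.427 = 9974.3448

9974.34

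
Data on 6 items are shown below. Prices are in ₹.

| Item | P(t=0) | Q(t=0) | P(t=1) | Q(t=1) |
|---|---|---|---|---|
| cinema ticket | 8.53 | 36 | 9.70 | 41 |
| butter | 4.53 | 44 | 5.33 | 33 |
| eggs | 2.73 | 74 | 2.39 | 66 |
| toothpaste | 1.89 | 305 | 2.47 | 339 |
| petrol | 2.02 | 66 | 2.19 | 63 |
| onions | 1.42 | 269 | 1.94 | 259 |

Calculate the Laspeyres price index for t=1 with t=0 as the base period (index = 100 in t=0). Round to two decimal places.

121.12

Laspeyres price index uses base-period quantities as weights.
ΣP(t=1)·Q(t=0) = 9.70×36 + 5.33×44 + 2.39×74 + 2.47×305 + 2.19×66 + 1.94×269 = 349.2 + 234.52 + 176.86 + 753.35 + 144.54 + 521.86 = 2180.33
ΣP(t=0)·Q(t=0) = 8.53×36 + 4.53×44 + 2.73×74 + 1.89×305 + 2.02×66 + 1.42×269 = 307.08 + 199.32 + 202.02 + 576.45 + 133.32 + 381.98 = 1800.17
Index = 2180.33 / 1800.17 × 100 = 121.1180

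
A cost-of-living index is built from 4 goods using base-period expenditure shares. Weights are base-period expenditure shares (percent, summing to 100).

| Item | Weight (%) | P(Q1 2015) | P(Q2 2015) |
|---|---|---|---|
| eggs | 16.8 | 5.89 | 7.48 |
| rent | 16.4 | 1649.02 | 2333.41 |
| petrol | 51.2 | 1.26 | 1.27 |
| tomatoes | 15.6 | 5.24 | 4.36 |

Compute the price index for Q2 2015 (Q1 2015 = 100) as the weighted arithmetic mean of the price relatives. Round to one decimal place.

109.1

eggs: 16.8 × (7.48/5.89) = 16.8 × 1.269949 = 21.3351
rent: 16.4 × (2333.41/1649.02) = 16.4 × 1.415028 = 23.2065
petrol: 51.2 × (1.27/1.26) = 51.2 × 1.007937 = 51.6063
tomatoes: 15.6 × (4.36/5.24) = 15.6 × 0.832061 = 12.9802
Index = Σ wᵢ·(p₁ᵢ/p₀ᵢ) = 21.3351 + 23.2065 + 51.6063 + 12.9802 = 109.1281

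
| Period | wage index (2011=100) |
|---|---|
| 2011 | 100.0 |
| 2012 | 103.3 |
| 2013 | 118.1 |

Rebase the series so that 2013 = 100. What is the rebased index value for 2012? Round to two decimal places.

Rebased(2012) = 103.3 / 118.1 × 100 = 87.4682

87.47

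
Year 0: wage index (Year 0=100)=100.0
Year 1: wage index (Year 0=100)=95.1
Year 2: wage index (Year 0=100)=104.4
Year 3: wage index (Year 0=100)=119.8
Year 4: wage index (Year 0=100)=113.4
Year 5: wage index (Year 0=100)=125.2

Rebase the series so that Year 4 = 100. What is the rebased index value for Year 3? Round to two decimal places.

105.64

Rebased(Year 3) = 119.8 / 113.4 × 100 = 105.6437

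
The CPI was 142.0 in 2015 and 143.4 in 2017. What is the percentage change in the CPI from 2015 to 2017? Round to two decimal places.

0.99%

Change = (143.4 − 142.0) / 142.0 × 100
       = 1.4 / 142.0 × 100 = 0.9859%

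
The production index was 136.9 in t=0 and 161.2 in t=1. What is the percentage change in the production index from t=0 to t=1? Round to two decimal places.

Change = (161.2 − 136.9) / 136.9 × 100
       = 24.3 / 136.9 × 100 = 17.7502%

17.75%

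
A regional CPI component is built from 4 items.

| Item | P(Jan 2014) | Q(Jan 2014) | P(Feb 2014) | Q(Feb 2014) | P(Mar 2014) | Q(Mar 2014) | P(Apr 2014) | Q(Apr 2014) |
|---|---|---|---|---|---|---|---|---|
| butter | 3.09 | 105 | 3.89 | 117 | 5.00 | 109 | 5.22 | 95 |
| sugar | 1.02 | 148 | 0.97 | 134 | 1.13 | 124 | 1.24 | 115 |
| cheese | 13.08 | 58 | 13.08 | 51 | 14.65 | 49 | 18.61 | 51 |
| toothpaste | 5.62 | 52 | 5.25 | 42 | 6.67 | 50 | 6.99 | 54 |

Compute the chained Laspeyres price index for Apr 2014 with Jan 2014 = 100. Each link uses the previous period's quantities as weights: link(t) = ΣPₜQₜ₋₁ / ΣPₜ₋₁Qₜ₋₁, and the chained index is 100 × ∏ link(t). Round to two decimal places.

141.98

Link Jan 2014→Feb 2014:
ΣP(Feb 2014)Q(Jan 2014) = 3.89×105 + 0.97×148 + 13.08×58 + 5.25×52 = 408.45 + 143.56 + 758.64 + 273 = 1583.65
ΣP(Jan 2014)Q(Jan 2014) = 3.09×105 + 1.02×148 + 13.08×58 + 5.62×52 = 324.45 + 150.96 + 758.64 + 292.24 = 1526.29
link = 1583.65/1526.29 = 1.037581
Link Feb 2014→Mar 2014:
ΣP(Mar 2014)Q(Feb 2014) = 5.00×117 + 1.13×134 + 14.65×51 + 6.67×42 = 585 + 151.42 + 747.15 + 280.14 = 1763.71
ΣP(Feb 2014)Q(Feb 2014) = 3.89×117 + 0.97×134 + 13.08×51 + 5.25×42 = 455.13 + 129.98 + 667.08 + 220.5 = 1472.69
link = 1763.71/1472.69 = 1.197611
Link Mar 2014→Apr 2014:
ΣP(Apr 2014)Q(Mar 2014) = 5.22×109 + 1.24×124 + 18.61×49 + 6.99×50 = 568.98 + 153.76 + 911.89 + 349.5 = 1984.13
ΣP(Mar 2014)Q(Mar 2014) = 5.00×109 + 1.13×124 + 14.65×49 + 6.67×50 = 545 + 140.12 + 717.85 + 333.5 = 1736.47
link = 1984.13/1736.47 = 1.142623
Chained index = 100 × 1.037581 × 1.197611 × 1.142623 = 141.9845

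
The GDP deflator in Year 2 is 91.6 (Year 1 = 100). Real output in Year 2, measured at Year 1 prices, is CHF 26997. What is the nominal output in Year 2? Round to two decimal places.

24729.25

Nominal = Real × (Index/100) = 26997 × (91.6/100)
        = 26997 × 0.916 = 24729.2520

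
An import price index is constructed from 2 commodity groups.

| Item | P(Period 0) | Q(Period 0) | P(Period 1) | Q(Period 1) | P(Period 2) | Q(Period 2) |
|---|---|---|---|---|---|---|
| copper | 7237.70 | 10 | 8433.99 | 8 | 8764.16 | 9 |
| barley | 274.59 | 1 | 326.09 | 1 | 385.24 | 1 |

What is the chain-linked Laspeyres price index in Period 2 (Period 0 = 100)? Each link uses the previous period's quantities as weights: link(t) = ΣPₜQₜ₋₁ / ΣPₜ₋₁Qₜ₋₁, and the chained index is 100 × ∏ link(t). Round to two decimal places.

121.18

Link Period 0→Period 1:
ΣP(Period 1)Q(Period 0) = 8433.99×10 + 326.09×1 = 84339.9 + 326.09 = 84665.99
ΣP(Period 0)Q(Period 0) = 7237.70×10 + 274.59×1 = 72377 + 274.59 = 72651.59
link = 84665.99/72651.59 = 1.165370
Link Period 1→Period 2:
ΣP(Period 2)Q(Period 1) = 8764.16×8 + 385.24×1 = 70113.28 + 385.24 = 70498.52
ΣP(Period 1)Q(Period 1) = 8433.99×8 + 326.09×1 = 67471.92 + 326.09 = 67798.01
link = 70498.52/67798.01 = 1.039832
Chained index = 100 × 1.165370 × 1.039832 = 121.1789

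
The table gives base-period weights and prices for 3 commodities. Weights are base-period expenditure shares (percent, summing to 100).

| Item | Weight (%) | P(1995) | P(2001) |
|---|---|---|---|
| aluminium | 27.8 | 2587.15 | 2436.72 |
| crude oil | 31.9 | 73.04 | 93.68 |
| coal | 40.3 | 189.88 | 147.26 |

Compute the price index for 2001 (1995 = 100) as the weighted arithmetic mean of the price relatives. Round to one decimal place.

98.4

aluminium: 27.8 × (2436.72/2587.15) = 27.8 × 0.941855 = 26.1836
crude oil: 31.9 × (93.68/73.04) = 31.9 × 1.282585 = 40.9145
coal: 40.3 × (147.26/189.88) = 40.3 × 0.775542 = 31.2544
Index = Σ wᵢ·(p₁ᵢ/p₀ᵢ) = 26.1836 + 40.9145 + 31.2544 = 98.3524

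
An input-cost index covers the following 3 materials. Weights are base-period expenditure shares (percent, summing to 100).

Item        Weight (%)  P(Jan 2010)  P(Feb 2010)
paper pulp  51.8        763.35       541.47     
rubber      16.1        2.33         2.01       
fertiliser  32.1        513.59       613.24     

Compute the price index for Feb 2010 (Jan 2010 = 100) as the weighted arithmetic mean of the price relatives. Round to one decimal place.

89.0

paper pulp: 51.8 × (541.47/763.35) = 51.8 × 0.709334 = 36.7435
rubber: 16.1 × (2.01/2.33) = 16.1 × 0.862661 = 13.8888
fertiliser: 32.1 × (613.24/513.59) = 32.1 × 1.194026 = 38.3282
Index = Σ wᵢ·(p₁ᵢ/p₀ᵢ) = 36.7435 + 13.8888 + 38.3282 = 88.9606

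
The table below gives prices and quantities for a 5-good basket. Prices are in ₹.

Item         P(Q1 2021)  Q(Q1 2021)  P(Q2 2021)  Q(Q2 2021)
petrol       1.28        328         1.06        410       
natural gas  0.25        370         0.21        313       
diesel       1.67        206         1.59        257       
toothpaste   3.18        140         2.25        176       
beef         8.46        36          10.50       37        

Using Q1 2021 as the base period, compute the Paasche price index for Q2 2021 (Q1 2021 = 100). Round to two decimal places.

88.90

Paasche price index uses current-period quantities as weights.
ΣP(Q2 2021)·Q(Q2 2021) = 1.06×410 + 0.21×313 + 1.59×257 + 2.25×176 + 10.50×37 = 434.6 + 65.73 + 408.63 + 396 + 388.5 = 1693.46
ΣP(Q1 2021)·Q(Q2 2021) = 1.28×410 + 0.25×313 + 1.67×257 + 3.18×176 + 8.46×37 = 524.8 + 78.25 + 429.19 + 559.68 + 313.02 = 1904.94
Index = 1693.46 / 1904.94 × 100 = 88.8983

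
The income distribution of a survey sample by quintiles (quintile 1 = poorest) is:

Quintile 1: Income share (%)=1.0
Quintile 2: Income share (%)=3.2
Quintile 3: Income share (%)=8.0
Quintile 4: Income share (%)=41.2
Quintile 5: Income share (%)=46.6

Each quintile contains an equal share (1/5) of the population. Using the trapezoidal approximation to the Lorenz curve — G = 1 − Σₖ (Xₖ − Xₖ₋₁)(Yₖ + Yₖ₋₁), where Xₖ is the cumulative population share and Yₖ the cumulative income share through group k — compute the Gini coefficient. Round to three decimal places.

0.517

Cumulative income shares Yₖ: 0.0100, 0.0420, 0.1220, 0.5340, 1.0000
Σ (Xₖ−Xₖ₋₁)(Yₖ+Yₖ₋₁) = (1/5)(0.0100+0.0000) + (1/5)(0.0420+0.0100) + (1/5)(0.1220+0.0420) + (1/5)(0.5340+0.1220) + (1/5)(1.0000+0.5340)
  = 0.0020 + 0.0104 + 0.0328 + 0.1312 + 0.3068 = 0.4832
G = 1 − 0.4832 = 0.5168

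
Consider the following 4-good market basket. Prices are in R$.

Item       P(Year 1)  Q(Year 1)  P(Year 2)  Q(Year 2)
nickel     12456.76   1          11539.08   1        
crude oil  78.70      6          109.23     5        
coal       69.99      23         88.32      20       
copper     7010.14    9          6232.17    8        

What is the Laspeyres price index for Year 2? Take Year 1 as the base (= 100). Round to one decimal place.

Laspeyres price index uses base-period quantities as weights.
ΣP(Year 2)·Q(Year 1) = 11539.08×1 + 109.23×6 + 88.32×23 + 6232.17×9 = 11539.08 + 655.38 + 2031.36 + 56089.53 = 70315.35
ΣP(Year 1)·Q(Year 1) = 12456.76×1 + 78.70×6 + 69.99×23 + 7010.14×9 = 12456.76 + 472.2 + 1609.77 + 63091.26 = 77629.99
Index = 70315.35 / 77629.99 × 100 = 90.5776

90.6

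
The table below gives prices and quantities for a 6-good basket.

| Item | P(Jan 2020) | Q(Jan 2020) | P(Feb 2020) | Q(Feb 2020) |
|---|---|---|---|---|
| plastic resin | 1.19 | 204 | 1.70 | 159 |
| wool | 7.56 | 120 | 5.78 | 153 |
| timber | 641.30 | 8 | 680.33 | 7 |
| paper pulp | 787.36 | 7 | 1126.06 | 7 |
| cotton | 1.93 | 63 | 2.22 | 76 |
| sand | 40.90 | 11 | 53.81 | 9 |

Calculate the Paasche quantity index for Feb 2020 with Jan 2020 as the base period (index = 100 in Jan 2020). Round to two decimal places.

Paasche quantity index uses current-period prices as weights.
ΣP(Feb 2020)·Q(Feb 2020) = 1.70×159 + 5.78×153 + 680.33×7 + 1126.06×7 + 2.22×76 + 53.81×9 = 270.3 + 884.34 + 4762.31 + 7882.42 + 168.72 + 484.29 = 14452.38
ΣP(Feb 2020)·Q(Jan 2020) = 1.70×204 + 5.78×120 + 680.33×8 + 1126.06×7 + 2.22×63 + 53.81×11 = 346.8 + 693.6 + 5442.64 + 7882.42 + 139.86 + 591.91 = 15097.23
Index = 14452.38 / 15097.23 × 100 = 95.7287

95.73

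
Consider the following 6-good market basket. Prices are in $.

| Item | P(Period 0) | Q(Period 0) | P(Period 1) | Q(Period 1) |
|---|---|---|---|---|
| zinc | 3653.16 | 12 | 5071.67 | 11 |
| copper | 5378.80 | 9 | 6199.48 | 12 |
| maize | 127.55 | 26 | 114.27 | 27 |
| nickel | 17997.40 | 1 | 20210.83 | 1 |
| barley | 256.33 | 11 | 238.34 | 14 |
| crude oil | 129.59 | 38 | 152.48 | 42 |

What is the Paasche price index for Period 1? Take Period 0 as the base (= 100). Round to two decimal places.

Paasche price index uses current-period quantities as weights.
ΣP(Period 1)·Q(Period 1) = 5071.67×11 + 6199.48×12 + 114.27×27 + 20210.83×1 + 238.34×14 + 152.48×42 = 55788.37 + 74393.76 + 3085.29 + 20210.83 + 3336.76 + 6404.16 = 163219.17
ΣP(Period 0)·Q(Period 1) = 3653.16×11 + 5378.80×12 + 127.55×27 + 17997.40×1 + 256.33×14 + 129.59×42 = 40184.76 + 64545.6 + 3443.85 + 17997.4 + 3588.62 + 5442.78 = 135203.01
Index = 163219.17 / 135203.01 × 100 = 120.7216

120.72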